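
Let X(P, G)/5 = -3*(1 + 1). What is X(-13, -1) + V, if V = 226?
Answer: 196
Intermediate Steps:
X(P, G) = -30 (X(P, G) = 5*(-3*(1 + 1)) = 5*(-3*2) = 5*(-6) = -30)
X(-13, -1) + V = -30 + 226 = 196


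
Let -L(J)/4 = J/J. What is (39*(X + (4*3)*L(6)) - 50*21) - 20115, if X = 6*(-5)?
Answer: -24207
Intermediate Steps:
L(J) = -4 (L(J) = -4*J/J = -4*1 = -4)
X = -30
(39*(X + (4*3)*L(6)) - 50*21) - 20115 = (39*(-30 + (4*3)*(-4)) - 50*21) - 20115 = (39*(-30 + 12*(-4)) - 1050) - 20115 = (39*(-30 - 48) - 1050) - 20115 = (39*(-78) - 1050) - 20115 = (-3042 - 1050) - 20115 = -4092 - 20115 = -24207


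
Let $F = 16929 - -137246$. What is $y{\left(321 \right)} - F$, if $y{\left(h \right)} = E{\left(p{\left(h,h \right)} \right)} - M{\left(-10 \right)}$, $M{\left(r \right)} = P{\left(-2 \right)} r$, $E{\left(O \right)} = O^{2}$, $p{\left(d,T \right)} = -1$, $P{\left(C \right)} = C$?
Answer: $-154194$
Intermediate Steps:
$F = 154175$ ($F = 16929 + 137246 = 154175$)
$M{\left(r \right)} = - 2 r$
$y{\left(h \right)} = -19$ ($y{\left(h \right)} = \left(-1\right)^{2} - \left(-2\right) \left(-10\right) = 1 - 20 = -19$)
$y{\left(321 \right)} - F = -19 - 154175 = -154194$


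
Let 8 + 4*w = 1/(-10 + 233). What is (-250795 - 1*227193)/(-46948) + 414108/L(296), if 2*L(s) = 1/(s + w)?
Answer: 637315657730533/2617351 ≈ 2.4350e+8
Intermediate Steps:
w = -1783/892 (w = -2 + 1/(4*(-10 + 233)) = -2 + (1/4)/223 = -2 + (1/4)*(1/223) = -2 + 1/892 = -1783/892 ≈ -1.9989)
L(s) = 1/(2*(-1783/892 + s)) (L(s) = 1/(2*(s - 1783/892)) = 1/(2*(-1783/892 + s)))
(-250795 - 1*227193)/(-46948) + 414108/L(296) = (-250795 - 1*227193)/(-46948) + 414108/((446/(-1783 + 892*296))) = (-250795 - 227193)*(-1/46948) + 414108/((446/(-1783 + 264032))) = -477988*(-1/46948) + 414108/((446/262249)) = 119497/11737 + 414108/((446*(1/262249))) = 119497/11737 + 414108/(446/262249) = 119497/11737 + 414108*(262249/446) = 119497/11737 + 54299704446/223 = 637315657730533/2617351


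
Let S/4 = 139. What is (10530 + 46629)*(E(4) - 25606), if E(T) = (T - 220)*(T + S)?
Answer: -8377565994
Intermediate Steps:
S = 556 (S = 4*139 = 556)
E(T) = (-220 + T)*(556 + T) (E(T) = (T - 220)*(T + 556) = (-220 + T)*(556 + T))
(10530 + 46629)*(E(4) - 25606) = (10530 + 46629)*((-122320 + 4² + 336*4) - 25606) = 57159*((-122320 + 16 + 1344) - 25606) = 57159*(-120960 - 25606) = 57159*(-146566) = -8377565994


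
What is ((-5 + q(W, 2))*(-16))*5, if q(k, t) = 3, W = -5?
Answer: 160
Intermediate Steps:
((-5 + q(W, 2))*(-16))*5 = ((-5 + 3)*(-16))*5 = -2*(-16)*5 = 32*5 = 160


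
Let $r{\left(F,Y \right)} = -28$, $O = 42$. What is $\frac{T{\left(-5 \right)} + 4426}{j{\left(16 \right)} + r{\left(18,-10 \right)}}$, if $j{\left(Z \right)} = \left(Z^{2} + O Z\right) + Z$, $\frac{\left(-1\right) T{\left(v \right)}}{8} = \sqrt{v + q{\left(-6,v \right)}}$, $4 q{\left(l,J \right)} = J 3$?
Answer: $\frac{2213}{458} - \frac{i \sqrt{35}}{229} \approx 4.8319 - 0.025834 i$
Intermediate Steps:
$q{\left(l,J \right)} = \frac{3 J}{4}$ ($q{\left(l,J \right)} = \frac{J 3}{4} = \frac{3 J}{4}$)
$T{\left(v \right)} = - 4 \sqrt{7} \sqrt{v}$ ($T{\left(v \right)} = - 8 \sqrt{v + \frac{3 v}{4}} = - 8 \sqrt{\frac{7 v}{4}} = - 8 \frac{\sqrt{7} \sqrt{v}}{2} = - 4 \sqrt{7} \sqrt{v}$)
$j{\left(Z \right)} = Z^{2} + 43 Z$ ($j{\left(Z \right)} = \left(Z^{2} + 42 Z\right) + Z = Z^{2} + 43 Z$)
$\frac{T{\left(-5 \right)} + 4426}{j{\left(16 \right)} + r{\left(18,-10 \right)}} = \frac{- 4 \sqrt{7} \sqrt{-5} + 4426}{16 \left(43 + 16\right) - 28} = \frac{- 4 \sqrt{7} i \sqrt{5} + 4426}{16 \cdot 59 - 28} = \frac{- 4 i \sqrt{35} + 4426}{944 - 28} = \frac{4426 - 4 i \sqrt{35}}{916} = \left(4426 - 4 i \sqrt{35}\right) \frac{1}{916} = \frac{2213}{458} - \frac{i \sqrt{35}}{229}$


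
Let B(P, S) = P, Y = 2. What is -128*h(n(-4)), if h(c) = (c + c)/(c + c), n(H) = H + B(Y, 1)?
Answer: -128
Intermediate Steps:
n(H) = 2 + H (n(H) = H + 2 = 2 + H)
h(c) = 1 (h(c) = (2*c)/((2*c)) = (2*c)*(1/(2*c)) = 1)
-128*h(n(-4)) = -128*1 = -128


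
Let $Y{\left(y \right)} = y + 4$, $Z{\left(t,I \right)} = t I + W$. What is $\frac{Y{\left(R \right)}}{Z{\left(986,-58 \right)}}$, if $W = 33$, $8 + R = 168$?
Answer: $- \frac{164}{57155} \approx -0.0028694$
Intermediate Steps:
$R = 160$ ($R = -8 + 168 = 160$)
$Z{\left(t,I \right)} = 33 + I t$ ($Z{\left(t,I \right)} = t I + 33 = I t + 33 = 33 + I t$)
$Y{\left(y \right)} = 4 + y$
$\frac{Y{\left(R \right)}}{Z{\left(986,-58 \right)}} = \frac{4 + 160}{33 - 57188} = \frac{164}{33 - 57188} = \frac{164}{-57155} = 164 \left(- \frac{1}{57155}\right) = - \frac{164}{57155}$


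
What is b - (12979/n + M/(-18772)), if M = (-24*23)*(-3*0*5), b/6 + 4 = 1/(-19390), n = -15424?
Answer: -3463071187/149535680 ≈ -23.159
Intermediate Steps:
b = -232683/9695 (b = -24 + 6/(-19390) = -24 + 6*(-1/19390) = -24 - 3/9695 = -232683/9695 ≈ -24.000)
M = 0 (M = -0*5 = -552*0 = 0)
b - (12979/n + M/(-18772)) = -232683/9695 - (12979/(-15424) + 0/(-18772)) = -232683/9695 - (12979*(-1/15424) + 0*(-1/18772)) = -232683/9695 - (-12979/15424 + 0) = -232683/9695 - 1*(-12979/15424) = -232683/9695 + 12979/15424 = -3463071187/149535680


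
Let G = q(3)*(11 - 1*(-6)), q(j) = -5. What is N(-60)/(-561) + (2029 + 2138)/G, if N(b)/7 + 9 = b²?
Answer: -87732/935 ≈ -93.831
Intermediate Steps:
G = -85 (G = -5*(11 - 1*(-6)) = -5*(11 + 6) = -5*17 = -85)
N(b) = -63 + 7*b²
N(-60)/(-561) + (2029 + 2138)/G = (-63 + 7*(-60)²)/(-561) + (2029 + 2138)/(-85) = (-63 + 7*3600)*(-1/561) + 4167*(-1/85) = (-63 + 25200)*(-1/561) - 4167/85 = 25137*(-1/561) - 4167/85 = -8379/187 - 4167/85 = -87732/935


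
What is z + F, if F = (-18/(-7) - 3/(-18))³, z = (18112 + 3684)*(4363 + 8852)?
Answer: 21339874885195/74088 ≈ 2.8803e+8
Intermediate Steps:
z = 288034140 (z = 21796*13215 = 288034140)
F = 1520875/74088 (F = (-18*(-⅐) - 3*(-1/18))³ = (18/7 + ⅙)³ = (115/42)³ = 1520875/74088 ≈ 20.528)
z + F = 288034140 + 1520875/74088 = 21339874885195/74088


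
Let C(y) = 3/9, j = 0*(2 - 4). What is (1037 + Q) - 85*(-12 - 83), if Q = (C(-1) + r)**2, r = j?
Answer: 82009/9 ≈ 9112.1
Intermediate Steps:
j = 0 (j = 0*(-2) = 0)
r = 0
C(y) = 1/3 (C(y) = 3*(1/9) = 1/3)
Q = 1/9 (Q = (1/3 + 0)**2 = (1/3)**2 = 1/9 ≈ 0.11111)
(1037 + Q) - 85*(-12 - 83) = (1037 + 1/9) - 85*(-12 - 83) = 9334/9 - 85*(-95) = 9334/9 + 8075 = 82009/9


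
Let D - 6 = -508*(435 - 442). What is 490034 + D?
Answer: 493596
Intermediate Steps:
D = 3562 (D = 6 - 508*(435 - 442) = 6 - 508*(-7) = 6 + 3556 = 3562)
490034 + D = 490034 + 3562 = 493596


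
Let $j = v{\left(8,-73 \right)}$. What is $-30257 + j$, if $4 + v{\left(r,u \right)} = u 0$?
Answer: $-30261$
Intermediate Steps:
$v{\left(r,u \right)} = -4$ ($v{\left(r,u \right)} = -4 + u 0 = -4 + 0 = -4$)
$j = -4$
$-30257 + j = -30257 - 4 = -30261$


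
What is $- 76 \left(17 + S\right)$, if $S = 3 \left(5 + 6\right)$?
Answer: $-3800$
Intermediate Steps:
$S = 33$ ($S = 3 \cdot 11 = 33$)
$- 76 \left(17 + S\right) = - 76 \left(17 + 33\right) = \left(-76\right) 50 = -3800$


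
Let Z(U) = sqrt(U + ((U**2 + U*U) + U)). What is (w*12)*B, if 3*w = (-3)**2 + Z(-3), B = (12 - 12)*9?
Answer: 0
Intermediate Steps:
Z(U) = sqrt(2*U + 2*U**2) (Z(U) = sqrt(U + ((U**2 + U**2) + U)) = sqrt(U + (2*U**2 + U)) = sqrt(U + (U + 2*U**2)) = sqrt(2*U + 2*U**2))
B = 0 (B = 0*9 = 0)
w = 3 + 2*sqrt(3)/3 (w = ((-3)**2 + sqrt(2)*sqrt(-3*(1 - 3)))/3 = (9 + sqrt(2)*sqrt(-3*(-2)))/3 = (9 + sqrt(2)*sqrt(6))/3 = (9 + 2*sqrt(3))/3 = 3 + 2*sqrt(3)/3 ≈ 4.1547)
(w*12)*B = ((3 + 2*sqrt(3)/3)*12)*0 = (36 + 8*sqrt(3))*0 = 0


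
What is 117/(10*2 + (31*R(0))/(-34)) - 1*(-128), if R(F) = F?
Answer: 2677/20 ≈ 133.85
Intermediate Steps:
117/(10*2 + (31*R(0))/(-34)) - 1*(-128) = 117/(10*2 + (31*0)/(-34)) - 1*(-128) = 117/(20 + 0*(-1/34)) + 128 = 117/(20 + 0) + 128 = 117/20 + 128 = 2677/20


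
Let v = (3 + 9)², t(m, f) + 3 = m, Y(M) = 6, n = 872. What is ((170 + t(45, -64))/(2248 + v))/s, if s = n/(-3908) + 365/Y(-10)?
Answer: 155343/106233803 ≈ 0.0014623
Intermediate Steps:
t(m, f) = -3 + m
v = 144 (v = 12² = 144)
s = 355297/5862 (s = 872/(-3908) + 365/6 = 872*(-1/3908) + 365*(⅙) = -218/977 + 365/6 = 355297/5862 ≈ 60.610)
((170 + t(45, -64))/(2248 + v))/s = ((170 + (-3 + 45))/(2248 + 144))/(355297/5862) = ((170 + 42)/2392)*(5862/355297) = (212*(1/2392))*(5862/355297) = (53/598)*(5862/355297) = 155343/106233803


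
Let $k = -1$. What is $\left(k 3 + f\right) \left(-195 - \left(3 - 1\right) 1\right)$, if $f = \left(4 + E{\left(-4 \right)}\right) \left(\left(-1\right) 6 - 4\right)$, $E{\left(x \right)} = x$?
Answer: $591$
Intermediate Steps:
$f = 0$ ($f = \left(4 - 4\right) \left(\left(-1\right) 6 - 4\right) = 0 \left(-6 - 4\right) = 0 \left(-10\right) = 0$)
$\left(k 3 + f\right) \left(-195 - \left(3 - 1\right) 1\right) = \left(\left(-1\right) 3 + 0\right) \left(-195 - \left(3 - 1\right) 1\right) = \left(-3 + 0\right) \left(-195 - 2 \cdot 1\right) = - 3 \left(-195 - 2\right) = \left(-3\right) \left(-197\right) = 591$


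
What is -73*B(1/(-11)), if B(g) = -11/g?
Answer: -8833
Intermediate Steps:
-73*B(1/(-11)) = -(-803)/(1/(-11)) = -(-803)/(-1/11) = -(-803)*(-11) = -73*121 = -8833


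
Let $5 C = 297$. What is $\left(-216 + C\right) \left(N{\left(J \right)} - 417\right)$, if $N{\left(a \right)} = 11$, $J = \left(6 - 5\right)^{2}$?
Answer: $\frac{317898}{5} \approx 63580.0$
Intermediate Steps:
$C = \frac{297}{5}$ ($C = \frac{1}{5} \cdot 297 = \frac{297}{5} \approx 59.4$)
$J = 1$ ($J = 1^{2} = 1$)
$\left(-216 + C\right) \left(N{\left(J \right)} - 417\right) = \left(-216 + \frac{297}{5}\right) \left(11 - 417\right) = \left(- \frac{783}{5}\right) \left(-406\right) = \frac{317898}{5}$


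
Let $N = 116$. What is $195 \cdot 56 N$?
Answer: $1266720$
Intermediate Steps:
$195 \cdot 56 N = 195 \cdot 56 \cdot 116 = 10920 \cdot 116 = 1266720$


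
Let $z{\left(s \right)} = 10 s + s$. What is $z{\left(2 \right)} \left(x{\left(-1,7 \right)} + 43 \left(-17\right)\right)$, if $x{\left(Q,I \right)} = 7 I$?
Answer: $-15004$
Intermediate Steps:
$z{\left(s \right)} = 11 s$
$z{\left(2 \right)} \left(x{\left(-1,7 \right)} + 43 \left(-17\right)\right) = 11 \cdot 2 \left(7 \cdot 7 + 43 \left(-17\right)\right) = 22 \left(49 - 731\right) = 22 \left(-682\right) = -15004$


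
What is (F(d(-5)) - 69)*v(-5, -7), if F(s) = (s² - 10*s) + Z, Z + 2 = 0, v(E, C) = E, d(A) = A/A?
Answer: 400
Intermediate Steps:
d(A) = 1
Z = -2 (Z = -2 + 0 = -2)
F(s) = -2 + s² - 10*s (F(s) = (s² - 10*s) - 2 = -2 + s² - 10*s)
(F(d(-5)) - 69)*v(-5, -7) = ((-2 + 1² - 10*1) - 69)*(-5) = ((-2 + 1 - 10) - 69)*(-5) = (-11 - 69)*(-5) = -80*(-5) = 400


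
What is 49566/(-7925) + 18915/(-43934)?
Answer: -2327534019/348176950 ≈ -6.6849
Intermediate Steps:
49566/(-7925) + 18915/(-43934) = 49566*(-1/7925) + 18915*(-1/43934) = -49566/7925 - 18915/43934 = -2327534019/348176950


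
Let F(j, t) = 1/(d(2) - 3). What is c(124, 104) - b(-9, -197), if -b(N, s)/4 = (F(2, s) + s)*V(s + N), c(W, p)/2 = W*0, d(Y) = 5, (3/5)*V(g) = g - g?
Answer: 0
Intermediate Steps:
V(g) = 0 (V(g) = 5*(g - g)/3 = (5/3)*0 = 0)
c(W, p) = 0 (c(W, p) = 2*(W*0) = 2*0 = 0)
F(j, t) = 1/2 (F(j, t) = 1/(5 - 3) = 1/2)
b(N, s) = 0 (b(N, s) = -4*(1/2 + s)*0 = -4*0 = 0)
c(124, 104) - b(-9, -197) = 0 - 1*0 = 0 + 0 = 0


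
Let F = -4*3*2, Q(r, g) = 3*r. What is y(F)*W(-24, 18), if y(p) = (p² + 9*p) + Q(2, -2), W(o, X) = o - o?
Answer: 0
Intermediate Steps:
W(o, X) = 0
F = -24 (F = -12*2 = -24)
y(p) = 6 + p² + 9*p (y(p) = (p² + 9*p) + 3*2 = (p² + 9*p) + 6 = 6 + p² + 9*p)
y(F)*W(-24, 18) = (6 + (-24)² + 9*(-24))*0 = (6 + 576 - 216)*0 = 366*0 = 0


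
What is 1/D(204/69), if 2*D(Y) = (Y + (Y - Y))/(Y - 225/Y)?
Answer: -114401/2312 ≈ -49.481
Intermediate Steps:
D(Y) = Y/(2*(Y - 225/Y)) (D(Y) = ((Y + (Y - Y))/(Y - 225/Y))/2 = ((Y + 0)/(Y - 225/Y))/2 = (Y/(Y - 225/Y))/2 = Y/(2*(Y - 225/Y)))
1/D(204/69) = 1/((204/69)²/(2*(-225 + (204/69)²))) = 1/((204*(1/69))²/(2*(-225 + (204*(1/69))²))) = 1/((68/23)²/(2*(-225 + (68/23)²))) = 1/((½)*(4624/529)/(-225 + 4624/529)) = 1/((½)*(4624/529)/(-114401/529)) = 1/((½)*(4624/529)*(-529/114401)) = 1/(-2312/114401) = -114401/2312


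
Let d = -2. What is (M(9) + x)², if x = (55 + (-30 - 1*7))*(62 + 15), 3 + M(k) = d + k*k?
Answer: 2137444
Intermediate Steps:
M(k) = -5 + k² (M(k) = -3 + (-2 + k*k) = -3 + (-2 + k²) = -5 + k²)
x = 1386 (x = (55 + (-30 - 7))*77 = (55 - 37)*77 = 18*77 = 1386)
(M(9) + x)² = ((-5 + 9²) + 1386)² = ((-5 + 81) + 1386)² = (76 + 1386)² = 1462² = 2137444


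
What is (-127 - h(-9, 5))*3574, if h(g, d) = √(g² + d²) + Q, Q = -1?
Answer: -450324 - 3574*√106 ≈ -4.8712e+5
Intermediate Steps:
h(g, d) = -1 + √(d² + g²) (h(g, d) = √(g² + d²) - 1 = √(d² + g²) - 1 = -1 + √(d² + g²))
(-127 - h(-9, 5))*3574 = (-127 - (-1 + √(5² + (-9)²)))*3574 = (-127 - (-1 + √(25 + 81)))*3574 = (-127 - (-1 + √106))*3574 = (-127 + (1 - √106))*3574 = (-126 - √106)*3574 = -450324 - 3574*√106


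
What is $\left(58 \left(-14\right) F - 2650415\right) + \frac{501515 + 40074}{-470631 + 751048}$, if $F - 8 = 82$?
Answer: $- \frac{763713755826}{280417} \approx -2.7235 \cdot 10^{6}$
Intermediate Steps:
$F = 90$ ($F = 8 + 82 = 90$)
$\left(58 \left(-14\right) F - 2650415\right) + \frac{501515 + 40074}{-470631 + 751048} = \left(58 \left(-14\right) 90 - 2650415\right) + \frac{501515 + 40074}{-470631 + 751048} = \left(\left(-812\right) 90 - 2650415\right) + \frac{541589}{280417} = \left(-73080 - 2650415\right) + 541589 \cdot \frac{1}{280417} = -2723495 + \frac{541589}{280417} = - \frac{763713755826}{280417}$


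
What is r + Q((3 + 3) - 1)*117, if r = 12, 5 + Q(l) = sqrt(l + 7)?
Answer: -573 + 234*sqrt(3) ≈ -167.70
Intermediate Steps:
Q(l) = -5 + sqrt(7 + l) (Q(l) = -5 + sqrt(l + 7) = -5 + sqrt(7 + l))
r + Q((3 + 3) - 1)*117 = 12 + (-5 + sqrt(7 + ((3 + 3) - 1)))*117 = 12 + (-5 + sqrt(7 + (6 - 1)))*117 = 12 + (-5 + sqrt(7 + 5))*117 = 12 + (-5 + sqrt(12))*117 = 12 + (-5 + 2*sqrt(3))*117 = 12 + (-585 + 234*sqrt(3)) = -573 + 234*sqrt(3)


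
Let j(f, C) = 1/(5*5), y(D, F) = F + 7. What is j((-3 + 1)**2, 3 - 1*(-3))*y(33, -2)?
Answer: 1/5 ≈ 0.20000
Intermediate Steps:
y(D, F) = 7 + F
j(f, C) = 1/25
j((-3 + 1)**2, 3 - 1*(-3))*y(33, -2) = (7 - 2)/25 = (1/25)*5 = 1/5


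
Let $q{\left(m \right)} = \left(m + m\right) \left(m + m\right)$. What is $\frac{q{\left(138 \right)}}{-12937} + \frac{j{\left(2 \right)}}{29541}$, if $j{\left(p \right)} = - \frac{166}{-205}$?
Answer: $- \frac{461312471738}{78345242985} \approx -5.8882$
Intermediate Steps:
$q{\left(m \right)} = 4 m^{2}$ ($q{\left(m \right)} = 2 m 2 m = 4 m^{2}$)
$j{\left(p \right)} = \frac{166}{205}$ ($j{\left(p \right)} = - \frac{166 \left(-1\right)}{205} = \left(-1\right) \left(- \frac{166}{205}\right) = \frac{166}{205}$)
$\frac{q{\left(138 \right)}}{-12937} + \frac{j{\left(2 \right)}}{29541} = \frac{4 \cdot 138^{2}}{-12937} + \frac{166}{205 \cdot 29541} = 4 \cdot 19044 \left(- \frac{1}{12937}\right) + \frac{166}{205} \cdot \frac{1}{29541} = 76176 \left(- \frac{1}{12937}\right) + \frac{166}{6055905} = - \frac{76176}{12937} + \frac{166}{6055905} = - \frac{461312471738}{78345242985}$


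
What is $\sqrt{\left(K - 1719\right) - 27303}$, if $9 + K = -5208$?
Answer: $i \sqrt{34239} \approx 185.04 i$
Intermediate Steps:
$K = -5217$ ($K = -9 - 5208 = -5217$)
$\sqrt{\left(K - 1719\right) - 27303} = \sqrt{\left(-5217 - 1719\right) - 27303} = \sqrt{-6936 - 27303} = \sqrt{-34239} = i \sqrt{34239}$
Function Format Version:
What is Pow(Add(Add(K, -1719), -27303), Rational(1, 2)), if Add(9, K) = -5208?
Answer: Mul(I, Pow(34239, Rational(1, 2))) ≈ Mul(185.04, I)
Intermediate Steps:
K = -5217 (K = Add(-9, -5208) = -5217)
Pow(Add(Add(K, -1719), -27303), Rational(1, 2)) = Pow(Add(Add(-5217, -1719), -27303), Rational(1, 2)) = Pow(Add(-6936, -27303), Rational(1, 2)) = Pow(-34239, Rational(1, 2)) = Mul(I, Pow(34239, Rational(1, 2)))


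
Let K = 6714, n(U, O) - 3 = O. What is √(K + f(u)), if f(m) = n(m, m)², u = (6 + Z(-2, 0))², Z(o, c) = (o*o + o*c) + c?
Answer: √17323 ≈ 131.62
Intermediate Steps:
Z(o, c) = c + o² + c*o (Z(o, c) = (o² + c*o) + c = c + o² + c*o)
u = 100 (u = (6 + (0 + (-2)² + 0*(-2)))² = (6 + (0 + 4 + 0))² = (6 + 4)² = 10² = 100)
n(U, O) = 3 + O
f(m) = (3 + m)²
√(K + f(u)) = √(6714 + (3 + 100)²) = √(6714 + 103²) = √(6714 + 10609) = √17323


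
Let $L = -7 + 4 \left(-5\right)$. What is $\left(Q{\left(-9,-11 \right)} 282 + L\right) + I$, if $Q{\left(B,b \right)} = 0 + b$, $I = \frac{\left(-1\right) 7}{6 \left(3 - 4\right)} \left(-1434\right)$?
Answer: $-4802$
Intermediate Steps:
$I = -1673$ ($I = - \frac{7}{6 \left(-1\right)} \left(-1434\right) = - \frac{7}{-6} \left(-1434\right) = \left(-7\right) \left(- \frac{1}{6}\right) \left(-1434\right) = \frac{7}{6} \left(-1434\right) = -1673$)
$L = -27$ ($L = -7 - 20 = -27$)
$Q{\left(B,b \right)} = b$
$\left(Q{\left(-9,-11 \right)} 282 + L\right) + I = \left(\left(-11\right) 282 - 27\right) - 1673 = \left(-3102 - 27\right) - 1673 = -3129 - 1673 = -4802$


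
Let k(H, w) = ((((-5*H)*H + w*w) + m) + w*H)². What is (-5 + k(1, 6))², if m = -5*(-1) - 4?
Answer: 2070721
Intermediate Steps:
m = 1 (m = 5 - 4 = 1)
k(H, w) = (1 + w² - 5*H² + H*w)² (k(H, w) = ((((-5*H)*H + w*w) + 1) + w*H)² = (((-5*H² + w²) + 1) + H*w)² = (((w² - 5*H²) + 1) + H*w)² = ((1 + w² - 5*H²) + H*w)² = (1 + w² - 5*H² + H*w)²)
(-5 + k(1, 6))² = (-5 + (1 + 6² - 5*1² + 1*6)²)² = (-5 + (1 + 36 - 5*1 + 6)²)² = (-5 + (1 + 36 - 5 + 6)²)² = (-5 + 38²)² = (-5 + 1444)² = 1439² = 2070721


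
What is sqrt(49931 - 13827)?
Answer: 2*sqrt(9026) ≈ 190.01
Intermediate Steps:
sqrt(49931 - 13827) = sqrt(36104) = 2*sqrt(9026)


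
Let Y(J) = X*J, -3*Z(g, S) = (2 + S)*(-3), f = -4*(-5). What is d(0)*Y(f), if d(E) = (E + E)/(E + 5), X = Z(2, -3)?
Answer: 0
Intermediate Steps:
f = 20
Z(g, S) = 2 + S (Z(g, S) = -(2 + S)*(-3)/3 = -(-6 - 3*S)/3 = 2 + S)
X = -1 (X = 2 - 3 = -1)
Y(J) = -J
d(E) = 2*E/(5 + E) (d(E) = (2*E)/(5 + E) = 2*E/(5 + E))
d(0)*Y(f) = (2*0/(5 + 0))*(-1*20) = (2*0/5)*(-20) = (2*0*(⅕))*(-20) = 0*(-20) = 0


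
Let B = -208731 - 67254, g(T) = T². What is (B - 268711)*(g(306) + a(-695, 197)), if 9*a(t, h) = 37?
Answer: -459048545656/9 ≈ -5.1005e+10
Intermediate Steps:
a(t, h) = 37/9 (a(t, h) = (⅑)*37 = 37/9)
B = -275985
(B - 268711)*(g(306) + a(-695, 197)) = (-275985 - 268711)*(306² + 37/9) = -544696*(93636 + 37/9) = -544696*842761/9 = -459048545656/9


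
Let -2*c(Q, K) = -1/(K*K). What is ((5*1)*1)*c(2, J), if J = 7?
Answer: 5/98 ≈ 0.051020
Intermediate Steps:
c(Q, K) = 1/(2*K²) (c(Q, K) = -(-1)/(2*(K*K)) = -(-1)/(2*(K²)) = -(-1)/(2*K²) = 1/(2*K²))
((5*1)*1)*c(2, J) = ((5*1)*1)*((½)/7²) = (5*1)*((½)*(1/49)) = 5*(1/98) = 5/98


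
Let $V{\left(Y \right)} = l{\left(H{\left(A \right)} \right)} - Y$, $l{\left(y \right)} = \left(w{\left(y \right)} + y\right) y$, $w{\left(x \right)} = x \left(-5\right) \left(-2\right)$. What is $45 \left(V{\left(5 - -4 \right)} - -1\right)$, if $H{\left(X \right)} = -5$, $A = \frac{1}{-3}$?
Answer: $12015$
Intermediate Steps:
$A = - \frac{1}{3} \approx -0.33333$
$w{\left(x \right)} = 10 x$ ($w{\left(x \right)} = - 5 x \left(-2\right) = 10 x$)
$l{\left(y \right)} = 11 y^{2}$ ($l{\left(y \right)} = \left(10 y + y\right) y = 11 y y = 11 y^{2}$)
$V{\left(Y \right)} = 275 - Y$ ($V{\left(Y \right)} = 11 \left(-5\right)^{2} - Y = 11 \cdot 25 - Y = 275 - Y$)
$45 \left(V{\left(5 - -4 \right)} - -1\right) = 45 \left(\left(275 - \left(5 - -4\right)\right) - -1\right) = 45 \left(\left(275 - \left(5 + 4\right)\right) + 1\right) = 45 \left(\left(275 - 9\right) + 1\right) = 45 \left(266 + 1\right) = 45 \cdot 267 = 12015$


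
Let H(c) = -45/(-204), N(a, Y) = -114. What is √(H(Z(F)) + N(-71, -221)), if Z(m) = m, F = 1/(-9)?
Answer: I*√131529/34 ≈ 10.667*I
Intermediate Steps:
F = -⅑ ≈ -0.11111
H(c) = 15/68 (H(c) = -45*(-1/204) = 15/68)
√(H(Z(F)) + N(-71, -221)) = √(15/68 - 114) = √(-7737/68) = I*√131529/34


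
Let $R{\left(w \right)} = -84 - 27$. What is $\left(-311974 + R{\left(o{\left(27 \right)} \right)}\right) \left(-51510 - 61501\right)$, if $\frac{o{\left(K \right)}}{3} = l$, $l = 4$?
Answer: $35269037935$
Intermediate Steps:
$o{\left(K \right)} = 12$ ($o{\left(K \right)} = 3 \cdot 4 = 12$)
$R{\left(w \right)} = -111$
$\left(-311974 + R{\left(o{\left(27 \right)} \right)}\right) \left(-51510 - 61501\right) = \left(-311974 - 111\right) \left(-51510 - 61501\right) = \left(-312085\right) \left(-113011\right) = 35269037935$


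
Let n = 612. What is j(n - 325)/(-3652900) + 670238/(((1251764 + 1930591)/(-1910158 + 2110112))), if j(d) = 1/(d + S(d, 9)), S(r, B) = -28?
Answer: 25358682523707994969/602165913218100 ≈ 42112.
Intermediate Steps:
j(d) = 1/(-28 + d) (j(d) = 1/(d - 28) = 1/(-28 + d))
j(n - 325)/(-3652900) + 670238/(((1251764 + 1930591)/(-1910158 + 2110112))) = 1/((-28 + (612 - 325))*(-3652900)) + 670238/(((1251764 + 1930591)/(-1910158 + 2110112))) = -1/3652900/(-28 + 287) + 670238/((3182355/199954)) = -1/3652900/259 + 670238/((3182355*(1/199954))) = (1/259)*(-1/3652900) + 670238/(3182355/199954) = -1/946101100 + 670238*(199954/3182355) = -1/946101100 + 134016769052/3182355 = 25358682523707994969/602165913218100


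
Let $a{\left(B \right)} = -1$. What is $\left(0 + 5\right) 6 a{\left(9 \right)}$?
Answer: $-30$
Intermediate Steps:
$\left(0 + 5\right) 6 a{\left(9 \right)} = \left(0 + 5\right) 6 \left(-1\right) = 5 \cdot 6 \left(-1\right) = 30 \left(-1\right) = -30$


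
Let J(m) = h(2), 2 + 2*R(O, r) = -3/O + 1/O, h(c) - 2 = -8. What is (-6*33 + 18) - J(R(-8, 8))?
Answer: -174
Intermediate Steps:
h(c) = -6 (h(c) = 2 - 8 = -6)
R(O, r) = -1 - 1/O (R(O, r) = -1 + (-3/O + 1/O)/2 = -1 + (-2/O)/2 = -1 - 1/O)
J(m) = -6
(-6*33 + 18) - J(R(-8, 8)) = (-6*33 + 18) - 1*(-6) = (-198 + 18) + 6 = -180 + 6 = -174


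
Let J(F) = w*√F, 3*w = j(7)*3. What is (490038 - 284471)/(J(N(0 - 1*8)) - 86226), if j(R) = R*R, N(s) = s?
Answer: -1266087153/531067306 - 205567*I*√2/75866758 ≈ -2.384 - 0.0038319*I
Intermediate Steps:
j(R) = R²
w = 49 (w = (7²*3)/3 = (49*3)/3 = (⅓)*147 = 49)
J(F) = 49*√F
(490038 - 284471)/(J(N(0 - 1*8)) - 86226) = (490038 - 284471)/(49*√(0 - 1*8) - 86226) = 205567/(49*√(0 - 8) - 86226) = 205567/(49*√(-8) - 86226) = 205567/(49*(2*I*√2) - 86226) = 205567/(98*I*√2 - 86226) = 205567/(-86226 + 98*I*√2)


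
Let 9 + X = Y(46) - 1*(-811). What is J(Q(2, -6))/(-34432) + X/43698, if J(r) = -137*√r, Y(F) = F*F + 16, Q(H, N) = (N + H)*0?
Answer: 489/7283 ≈ 0.067143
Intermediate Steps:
Q(H, N) = 0 (Q(H, N) = (H + N)*0 = 0)
Y(F) = 16 + F² (Y(F) = F² + 16 = 16 + F²)
X = 2934 (X = -9 + ((16 + 46²) - 1*(-811)) = -9 + ((16 + 2116) + 811) = -9 + (2132 + 811) = -9 + 2943 = 2934)
J(Q(2, -6))/(-34432) + X/43698 = -137*√0/(-34432) + 2934/43698 = -137*0*(-1/34432) + 2934*(1/43698) = 0*(-1/34432) + 489/7283 = 0 + 489/7283 = 489/7283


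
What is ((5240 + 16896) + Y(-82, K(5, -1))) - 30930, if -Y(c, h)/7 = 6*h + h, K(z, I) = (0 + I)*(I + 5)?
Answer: -8598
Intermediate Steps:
K(z, I) = I*(5 + I)
Y(c, h) = -49*h (Y(c, h) = -7*(6*h + h) = -49*h)
((5240 + 16896) + Y(-82, K(5, -1))) - 30930 = ((5240 + 16896) - (-49)*(5 - 1)) - 30930 = (22136 - (-49)*4) - 30930 = (22136 - 49*(-4)) - 30930 = (22136 + 196) - 30930 = 22332 - 30930 = -8598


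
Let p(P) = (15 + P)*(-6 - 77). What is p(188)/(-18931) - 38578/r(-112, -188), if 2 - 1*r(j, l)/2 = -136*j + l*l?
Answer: 1217281385/957416394 ≈ 1.2714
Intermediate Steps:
r(j, l) = 4 - 2*l² + 272*j (r(j, l) = 4 - 2*(-136*j + l*l) = 4 - 2*(-136*j + l²) = 4 - 2*(l² - 136*j) = 4 + (-2*l² + 272*j) = 4 - 2*l² + 272*j)
p(P) = -1245 - 83*P (p(P) = (15 + P)*(-83) = -1245 - 83*P)
p(188)/(-18931) - 38578/r(-112, -188) = (-1245 - 83*188)/(-18931) - 38578/(4 - 2*(-188)² + 272*(-112)) = (-1245 - 15604)*(-1/18931) - 38578/(4 - 2*35344 - 30464) = -16849*(-1/18931) - 38578/(4 - 70688 - 30464) = 16849/18931 - 38578/(-101148) = 16849/18931 - 38578*(-1/101148) = 16849/18931 + 19289/50574 = 1217281385/957416394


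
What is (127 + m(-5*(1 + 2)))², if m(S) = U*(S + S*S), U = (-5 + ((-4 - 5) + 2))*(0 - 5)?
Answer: 161976529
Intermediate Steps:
U = 60 (U = (-5 + (-9 + 2))*(-5) = (-5 - 7)*(-5) = -12*(-5) = 60)
m(S) = 60*S + 60*S² (m(S) = 60*(S + S*S) = 60*(S + S²) = 60*S + 60*S²)
(127 + m(-5*(1 + 2)))² = (127 + 60*(-5*(1 + 2))*(1 - 5*(1 + 2)))² = (127 + 60*(-5*3)*(1 - 5*3))² = (127 + 60*(-15)*(1 - 15))² = (127 + 60*(-15)*(-14))² = (127 + 12600)² = 12727² = 161976529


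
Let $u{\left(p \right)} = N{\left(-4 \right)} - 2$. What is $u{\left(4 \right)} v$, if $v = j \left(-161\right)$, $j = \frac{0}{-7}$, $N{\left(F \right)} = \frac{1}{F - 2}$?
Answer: $0$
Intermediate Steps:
$N{\left(F \right)} = \frac{1}{-2 + F}$
$j = 0$ ($j = 0 \left(- \frac{1}{7}\right) = 0$)
$u{\left(p \right)} = - \frac{13}{6}$ ($u{\left(p \right)} = \frac{1}{-2 - 4} - 2 = \frac{1}{-6} - 2 = - \frac{1}{6} - 2 = - \frac{13}{6}$)
$v = 0$ ($v = 0 \left(-161\right) = 0$)
$u{\left(4 \right)} v = \left(- \frac{13}{6}\right) 0 = 0$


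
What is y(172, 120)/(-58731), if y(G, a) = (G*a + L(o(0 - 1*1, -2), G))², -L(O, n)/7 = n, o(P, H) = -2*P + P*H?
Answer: -377758096/58731 ≈ -6432.0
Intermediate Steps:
o(P, H) = -2*P + H*P
L(O, n) = -7*n
y(G, a) = (-7*G + G*a)² (y(G, a) = (G*a - 7*G)² = (-7*G + G*a)²)
y(172, 120)/(-58731) = (172²*(-7 + 120)²)/(-58731) = (29584*113²)*(-1/58731) = (29584*12769)*(-1/58731) = 377758096*(-1/58731) = -377758096/58731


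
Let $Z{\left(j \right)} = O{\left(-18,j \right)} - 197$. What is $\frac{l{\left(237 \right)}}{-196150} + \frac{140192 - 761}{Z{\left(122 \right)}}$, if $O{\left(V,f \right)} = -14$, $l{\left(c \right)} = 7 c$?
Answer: $- \frac{27349740699}{41387650} \approx -660.82$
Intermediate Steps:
$Z{\left(j \right)} = -211$ ($Z{\left(j \right)} = -14 - 197 = -211$)
$\frac{l{\left(237 \right)}}{-196150} + \frac{140192 - 761}{Z{\left(122 \right)}} = \frac{7 \cdot 237}{-196150} + \frac{140192 - 761}{-211} = 1659 \left(- \frac{1}{196150}\right) + 139431 \left(- \frac{1}{211}\right) = - \frac{1659}{196150} - \frac{139431}{211} = - \frac{27349740699}{41387650}$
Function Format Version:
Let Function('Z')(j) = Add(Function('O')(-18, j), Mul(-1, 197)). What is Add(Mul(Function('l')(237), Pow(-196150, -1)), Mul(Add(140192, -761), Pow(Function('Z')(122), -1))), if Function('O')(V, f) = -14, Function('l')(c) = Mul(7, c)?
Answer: Rational(-27349740699, 41387650) ≈ -660.82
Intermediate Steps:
Function('Z')(j) = -211 (Function('Z')(j) = Add(-14, Mul(-1, 197)) = Add(-14, -197) = -211)
Add(Mul(Function('l')(237), Pow(-196150, -1)), Mul(Add(140192, -761), Pow(Function('Z')(122), -1))) = Add(Mul(Mul(7, 237), Pow(-196150, -1)), Mul(Add(140192, -761), Pow(-211, -1))) = Add(Mul(1659, Rational(-1, 196150)), Mul(139431, Rational(-1, 211))) = Add(Rational(-1659, 196150), Rational(-139431, 211)) = Rational(-27349740699, 41387650)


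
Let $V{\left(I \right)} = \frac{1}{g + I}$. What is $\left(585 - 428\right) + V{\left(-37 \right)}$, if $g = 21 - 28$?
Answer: $\frac{6907}{44} \approx 156.98$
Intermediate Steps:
$g = -7$ ($g = 21 - 28 = -7$)
$V{\left(I \right)} = \frac{1}{-7 + I}$
$\left(585 - 428\right) + V{\left(-37 \right)} = \left(585 - 428\right) + \frac{1}{-7 - 37} = 157 + \frac{1}{-44} = 157 - \frac{1}{44} = \frac{6907}{44}$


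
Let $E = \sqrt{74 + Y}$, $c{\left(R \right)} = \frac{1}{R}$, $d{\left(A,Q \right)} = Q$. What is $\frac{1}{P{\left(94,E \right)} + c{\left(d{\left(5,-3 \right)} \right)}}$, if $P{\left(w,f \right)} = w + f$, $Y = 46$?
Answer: $\frac{843}{77881} - \frac{18 \sqrt{30}}{77881} \approx 0.0095583$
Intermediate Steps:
$E = 2 \sqrt{30}$ ($E = \sqrt{74 + 46} = \sqrt{120} = 2 \sqrt{30} \approx 10.954$)
$P{\left(w,f \right)} = f + w$
$\frac{1}{P{\left(94,E \right)} + c{\left(d{\left(5,-3 \right)} \right)}} = \frac{1}{\left(2 \sqrt{30} + 94\right) + \frac{1}{-3}} = \frac{1}{\left(94 + 2 \sqrt{30}\right) - \frac{1}{3}} = \frac{1}{\frac{281}{3} + 2 \sqrt{30}}$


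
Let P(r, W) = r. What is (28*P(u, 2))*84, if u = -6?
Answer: -14112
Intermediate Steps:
(28*P(u, 2))*84 = (28*(-6))*84 = -168*84 = -14112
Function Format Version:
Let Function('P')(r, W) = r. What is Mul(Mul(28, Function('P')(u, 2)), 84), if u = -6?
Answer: -14112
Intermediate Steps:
Mul(Mul(28, Function('P')(u, 2)), 84) = Mul(Mul(28, -6), 84) = Mul(-168, 84) = -14112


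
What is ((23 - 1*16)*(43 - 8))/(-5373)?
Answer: -245/5373 ≈ -0.045598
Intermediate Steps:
((23 - 1*16)*(43 - 8))/(-5373) = ((23 - 16)*35)*(-1/5373) = (7*35)*(-1/5373) = 245*(-1/5373) = -245/5373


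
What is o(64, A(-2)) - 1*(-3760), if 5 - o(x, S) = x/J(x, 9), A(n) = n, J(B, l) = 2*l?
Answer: 33853/9 ≈ 3761.4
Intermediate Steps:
o(x, S) = 5 - x/18 (o(x, S) = 5 - x/(2*9) = 5 - x/18)
o(64, A(-2)) - 1*(-3760) = (5 - 1/18*64) - 1*(-3760) = (5 - 32/9) + 3760 = 13/9 + 3760 = 33853/9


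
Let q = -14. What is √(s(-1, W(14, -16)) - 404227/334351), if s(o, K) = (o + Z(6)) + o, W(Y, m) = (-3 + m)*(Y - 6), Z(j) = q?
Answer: I*√1923803160893/334351 ≈ 4.1484*I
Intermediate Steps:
Z(j) = -14
W(Y, m) = (-6 + Y)*(-3 + m) (W(Y, m) = (-3 + m)*(-6 + Y) = (-6 + Y)*(-3 + m))
s(o, K) = -14 + 2*o (s(o, K) = (o - 14) + o = (-14 + o) + o = -14 + 2*o)
√(s(-1, W(14, -16)) - 404227/334351) = √((-14 + 2*(-1)) - 404227/334351) = √((-14 - 2) - 404227*1/334351) = √(-16 - 404227/334351) = √(-5753843/334351) = I*√1923803160893/334351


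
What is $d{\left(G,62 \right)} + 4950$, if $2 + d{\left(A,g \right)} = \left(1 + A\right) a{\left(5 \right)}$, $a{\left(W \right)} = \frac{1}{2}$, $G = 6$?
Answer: $\frac{9903}{2} \approx 4951.5$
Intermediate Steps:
$a{\left(W \right)} = \frac{1}{2}$
$d{\left(A,g \right)} = - \frac{3}{2} + \frac{A}{2}$ ($d{\left(A,g \right)} = -2 + \left(1 + A\right) \frac{1}{2} = -2 + \left(\frac{1}{2} + \frac{A}{2}\right) = - \frac{3}{2} + \frac{A}{2}$)
$d{\left(G,62 \right)} + 4950 = \left(- \frac{3}{2} + \frac{1}{2} \cdot 6\right) + 4950 = \left(- \frac{3}{2} + 3\right) + 4950 = \frac{3}{2} + 4950 = \frac{9903}{2}$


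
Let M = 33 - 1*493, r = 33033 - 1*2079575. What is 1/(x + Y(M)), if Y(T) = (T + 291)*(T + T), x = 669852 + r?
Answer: -1/1221210 ≈ -8.1886e-7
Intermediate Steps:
r = -2046542 (r = 33033 - 2079575 = -2046542)
M = -460 (M = 33 - 493 = -460)
x = -1376690 (x = 669852 - 2046542 = -1376690)
Y(T) = 2*T*(291 + T) (Y(T) = (291 + T)*(2*T) = 2*T*(291 + T))
1/(x + Y(M)) = 1/(-1376690 + 2*(-460)*(291 - 460)) = 1/(-1376690 + 2*(-460)*(-169)) = 1/(-1376690 + 155480) = 1/(-1221210) = -1/1221210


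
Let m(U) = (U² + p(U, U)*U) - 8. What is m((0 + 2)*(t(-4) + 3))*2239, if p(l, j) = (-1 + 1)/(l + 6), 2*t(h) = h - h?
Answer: 62692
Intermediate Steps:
t(h) = 0 (t(h) = (h - h)/2 = (½)*0 = 0)
p(l, j) = 0 (p(l, j) = 0/(6 + l) = 0)
m(U) = -8 + U² (m(U) = (U² + 0*U) - 8 = (U² + 0) - 8 = U² - 8 = -8 + U²)
m((0 + 2)*(t(-4) + 3))*2239 = (-8 + ((0 + 2)*(0 + 3))²)*2239 = (-8 + (2*3)²)*2239 = (-8 + 6²)*2239 = (-8 + 36)*2239 = 28*2239 = 62692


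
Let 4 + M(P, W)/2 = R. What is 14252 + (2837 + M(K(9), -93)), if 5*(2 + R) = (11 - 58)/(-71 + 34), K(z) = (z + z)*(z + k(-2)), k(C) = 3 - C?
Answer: 3159339/185 ≈ 17078.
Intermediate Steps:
K(z) = 2*z*(5 + z) (K(z) = (z + z)*(z + (3 - 1*(-2))) = (2*z)*(z + (3 + 2)) = (2*z)*(z + 5) = (2*z)*(5 + z) = 2*z*(5 + z))
R = -323/185 (R = -2 + ((11 - 58)/(-71 + 34))/5 = -2 + (-47/(-37))/5 = -2 + (-47*(-1/37))/5 = -2 + (⅕)*(47/37) = -2 + 47/185 = -323/185 ≈ -1.7459)
M(P, W) = -2126/185 (M(P, W) = -8 + 2*(-323/185) = -8 - 646/185 = -2126/185)
14252 + (2837 + M(K(9), -93)) = 14252 + (2837 - 2126/185) = 14252 + 522719/185 = 3159339/185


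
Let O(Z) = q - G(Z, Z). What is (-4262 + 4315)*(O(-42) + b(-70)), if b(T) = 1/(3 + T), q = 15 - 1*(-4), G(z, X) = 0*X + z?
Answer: 216558/67 ≈ 3232.2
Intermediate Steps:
G(z, X) = z (G(z, X) = 0 + z = z)
q = 19 (q = 15 + 4 = 19)
O(Z) = 19 - Z
(-4262 + 4315)*(O(-42) + b(-70)) = (-4262 + 4315)*((19 - 1*(-42)) + 1/(3 - 70)) = 53*((19 + 42) + 1/(-67)) = 53*(61 - 1/67) = 53*(4086/67) = 216558/67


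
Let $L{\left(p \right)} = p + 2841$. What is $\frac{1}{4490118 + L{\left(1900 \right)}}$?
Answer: $\frac{1}{4494859} \approx 2.2248 \cdot 10^{-7}$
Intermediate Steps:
$L{\left(p \right)} = 2841 + p$
$\frac{1}{4490118 + L{\left(1900 \right)}} = \frac{1}{4490118 + \left(2841 + 1900\right)} = \frac{1}{4490118 + 4741} = \frac{1}{4494859}$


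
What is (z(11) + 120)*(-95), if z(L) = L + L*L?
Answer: -23940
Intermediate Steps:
z(L) = L + L²
(z(11) + 120)*(-95) = (11*(1 + 11) + 120)*(-95) = (11*12 + 120)*(-95) = (132 + 120)*(-95) = 252*(-95) = -23940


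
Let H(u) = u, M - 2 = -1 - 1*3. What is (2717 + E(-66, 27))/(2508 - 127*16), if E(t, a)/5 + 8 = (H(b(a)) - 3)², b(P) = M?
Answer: 1401/238 ≈ 5.8866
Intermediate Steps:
M = -2 (M = 2 + (-1 - 1*3) = 2 + (-1 - 3) = 2 - 4 = -2)
b(P) = -2
E(t, a) = 85 (E(t, a) = -40 + 5*(-2 - 3)² = -40 + 5*(-5)² = -40 + 5*25 = -40 + 125 = 85)
(2717 + E(-66, 27))/(2508 - 127*16) = (2717 + 85)/(2508 - 127*16) = 2802/(2508 - 2032) = 2802/476 = 2802*(1/476) = 1401/238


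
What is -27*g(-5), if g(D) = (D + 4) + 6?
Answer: -135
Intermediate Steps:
g(D) = 10 + D (g(D) = (4 + D) + 6 = 10 + D)
-27*g(-5) = -27*(10 - 5) = -27*5 = -135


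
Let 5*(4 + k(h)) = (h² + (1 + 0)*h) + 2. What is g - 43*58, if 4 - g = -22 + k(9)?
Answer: -12412/5 ≈ -2482.4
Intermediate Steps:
k(h) = -18/5 + h/5 + h²/5 (k(h) = -4 + ((h² + (1 + 0)*h) + 2)/5 = -4 + ((h² + 1*h) + 2)/5 = -4 + ((h² + h) + 2)/5 = -4 + ((h + h²) + 2)/5 = -4 + (2 + h + h²)/5 = -4 + (⅖ + h/5 + h²/5) = -18/5 + h/5 + h²/5)
g = 58/5 (g = 4 - (-22 + (-18/5 + (⅕)*9 + (⅕)*9²)) = 4 - (-22 + (-18/5 + 9/5 + (⅕)*81)) = 4 - (-22 + (-18/5 + 9/5 + 81/5)) = 4 - (-22 + 72/5) = 4 - 1*(-38/5) = 4 + 38/5 = 58/5 ≈ 11.600)
g - 43*58 = 58/5 - 43*58 = 58/5 - 2494 = -12412/5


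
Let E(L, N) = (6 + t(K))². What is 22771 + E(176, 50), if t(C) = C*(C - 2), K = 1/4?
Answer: 5837297/256 ≈ 22802.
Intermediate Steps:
K = ¼ ≈ 0.25000
t(C) = C*(-2 + C)
E(L, N) = 7921/256 (E(L, N) = (6 + (-2 + ¼)/4)² = (6 + (¼)*(-7/4))² = (6 - 7/16)² = (89/16)² = 7921/256)
22771 + E(176, 50) = 22771 + 7921/256 = 5837297/256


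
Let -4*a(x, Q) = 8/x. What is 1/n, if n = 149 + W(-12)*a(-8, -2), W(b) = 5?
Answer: 4/601 ≈ 0.0066556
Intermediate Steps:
a(x, Q) = -2/x
n = 601/4 (n = 149 + 5*(-2/(-8)) = 149 + 5*(-2*(-1/8)) = 149 + 5*(1/4) = 149 + 5/4 = 601/4 ≈ 150.25)
1/n = 1/(601/4) = 4/601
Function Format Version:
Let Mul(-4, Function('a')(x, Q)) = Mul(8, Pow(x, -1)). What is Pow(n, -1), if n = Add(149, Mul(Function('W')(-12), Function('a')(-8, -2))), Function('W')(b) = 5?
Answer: Rational(4, 601) ≈ 0.0066556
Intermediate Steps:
Function('a')(x, Q) = Mul(-2, Pow(x, -1)) (Function('a')(x, Q) = Mul(Rational(-1, 4), Mul(8, Pow(x, -1))) = Mul(-2, Pow(x, -1)))
n = Rational(601, 4) (n = Add(149, Mul(5, Mul(-2, Pow(-8, -1)))) = Add(149, Mul(5, Mul(-2, Rational(-1, 8)))) = Add(149, Mul(5, Rational(1, 4))) = Add(149, Rational(5, 4)) = Rational(601, 4) ≈ 150.25)
Pow(n, -1) = Pow(Rational(601, 4), -1) = Rational(4, 601)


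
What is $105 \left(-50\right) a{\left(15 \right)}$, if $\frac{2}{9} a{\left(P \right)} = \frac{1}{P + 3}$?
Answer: $- \frac{2625}{2} \approx -1312.5$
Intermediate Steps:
$a{\left(P \right)} = \frac{9}{2 \left(3 + P\right)}$ ($a{\left(P \right)} = \frac{9}{2 \left(P + 3\right)} = \frac{9}{2 \left(3 + P\right)}$)
$105 \left(-50\right) a{\left(15 \right)} = 105 \left(-50\right) \frac{9}{2 \left(3 + 15\right)} = - 5250 \frac{9}{2 \cdot 18} = - 5250 \cdot \frac{9}{2} \cdot \frac{1}{18} = \left(-5250\right) \frac{1}{4} = - \frac{2625}{2}$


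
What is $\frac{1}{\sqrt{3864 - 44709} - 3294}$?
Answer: $- \frac{1098}{3630427} - \frac{i \sqrt{40845}}{10891281} \approx -0.00030244 - 1.8556 \cdot 10^{-5} i$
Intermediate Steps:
$\frac{1}{\sqrt{3864 - 44709} - 3294} = \frac{1}{\sqrt{-40845} - 3294} = \frac{1}{i \sqrt{40845} - 3294} = \frac{1}{-3294 + i \sqrt{40845}}$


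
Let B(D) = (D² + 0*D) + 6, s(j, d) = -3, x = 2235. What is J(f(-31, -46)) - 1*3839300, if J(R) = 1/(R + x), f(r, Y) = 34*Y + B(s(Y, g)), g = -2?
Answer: -2633759799/686 ≈ -3.8393e+6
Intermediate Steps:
B(D) = 6 + D² (B(D) = (D² + 0) + 6 = D² + 6 = 6 + D²)
f(r, Y) = 15 + 34*Y (f(r, Y) = 34*Y + (6 + (-3)²) = 34*Y + (6 + 9) = 34*Y + 15 = 15 + 34*Y)
J(R) = 1/(2235 + R) (J(R) = 1/(R + 2235) = 1/(2235 + R))
J(f(-31, -46)) - 1*3839300 = 1/(2235 + (15 + 34*(-46))) - 1*3839300 = 1/(2235 + (15 - 1564)) - 3839300 = 1/(2235 - 1549) - 3839300 = 1/686 - 3839300 = -2633759799/686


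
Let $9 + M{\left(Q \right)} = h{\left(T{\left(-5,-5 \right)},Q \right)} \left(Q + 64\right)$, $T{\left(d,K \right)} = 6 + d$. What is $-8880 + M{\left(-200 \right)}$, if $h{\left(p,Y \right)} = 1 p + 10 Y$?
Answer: $262975$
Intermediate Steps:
$h{\left(p,Y \right)} = p + 10 Y$
$M{\left(Q \right)} = -9 + \left(1 + 10 Q\right) \left(64 + Q\right)$ ($M{\left(Q \right)} = -9 + \left(\left(6 - 5\right) + 10 Q\right) \left(Q + 64\right) = -9 + \left(1 + 10 Q\right) \left(64 + Q\right)$)
$-8880 + M{\left(-200 \right)} = -8880 + \left(55 + 10 \left(-200\right)^{2} + 641 \left(-200\right)\right) = -8880 + \left(55 + 10 \cdot 40000 - 128200\right) = -8880 + \left(55 + 400000 - 128200\right) = -8880 + 271855 = 262975$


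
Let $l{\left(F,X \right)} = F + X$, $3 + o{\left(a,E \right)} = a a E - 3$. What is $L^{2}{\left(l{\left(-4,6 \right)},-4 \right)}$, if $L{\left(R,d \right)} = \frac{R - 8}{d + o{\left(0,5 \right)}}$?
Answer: $\frac{9}{25} \approx 0.36$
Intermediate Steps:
$o{\left(a,E \right)} = -6 + E a^{2}$ ($o{\left(a,E \right)} = -3 + \left(a a E - 3\right) = -3 + \left(a^{2} E - 3\right) = -3 + \left(E a^{2} - 3\right) = -3 + \left(-3 + E a^{2}\right) = -6 + E a^{2}$)
$L{\left(R,d \right)} = \frac{-8 + R}{-6 + d}$ ($L{\left(R,d \right)} = \frac{R - 8}{d - \left(6 - 5 \cdot 0^{2}\right)} = \frac{-8 + R}{d + \left(-6 + 5 \cdot 0\right)} = \frac{-8 + R}{d + \left(-6 + 0\right)} = \frac{-8 + R}{d - 6} = \frac{-8 + R}{-6 + d}$)
$L^{2}{\left(l{\left(-4,6 \right)},-4 \right)} = \left(\frac{8 - \left(-4 + 6\right)}{6 - -4}\right)^{2} = \left(\frac{8 - 2}{6 + 4}\right)^{2} = \left(\frac{8 - 2}{10}\right)^{2} = \left(\frac{1}{10} \cdot 6\right)^{2} = \left(\frac{3}{5}\right)^{2} = \frac{9}{25}$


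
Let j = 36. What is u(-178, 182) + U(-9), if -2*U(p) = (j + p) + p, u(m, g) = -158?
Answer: -167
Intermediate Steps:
U(p) = -18 - p (U(p) = -((36 + p) + p)/2 = -(36 + 2*p)/2 = -18 - p)
u(-178, 182) + U(-9) = -158 + (-18 - 1*(-9)) = -158 + (-18 + 9) = -158 - 9 = -167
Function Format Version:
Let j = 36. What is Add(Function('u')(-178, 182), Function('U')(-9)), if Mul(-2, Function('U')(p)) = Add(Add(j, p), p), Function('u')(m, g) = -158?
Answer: -167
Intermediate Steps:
Function('U')(p) = Add(-18, Mul(-1, p)) (Function('U')(p) = Mul(Rational(-1, 2), Add(Add(36, p), p)) = Mul(Rational(-1, 2), Add(36, Mul(2, p))) = Add(-18, Mul(-1, p)))
Add(Function('u')(-178, 182), Function('U')(-9)) = Add(-158, Add(-18, Mul(-1, -9))) = Add(-158, Add(-18, 9)) = Add(-158, -9) = -167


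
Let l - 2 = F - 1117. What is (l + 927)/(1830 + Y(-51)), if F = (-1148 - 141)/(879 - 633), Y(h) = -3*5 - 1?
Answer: -47537/446244 ≈ -0.10653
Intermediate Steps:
Y(h) = -16 (Y(h) = -15 - 1 = -16)
F = -1289/246 ≈ -5.2398
l = -275579/246 (l = 2 + (-1289/246 - 1117) = 2 - 276071/246 = -275579/246 ≈ -1120.2)
(l + 927)/(1830 + Y(-51)) = (-275579/246 + 927)/(1830 - 16) = -47537/246/1814 = -47537/246*1/1814 = -47537/446244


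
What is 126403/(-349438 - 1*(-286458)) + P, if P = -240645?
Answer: -15155948503/62980 ≈ -2.4065e+5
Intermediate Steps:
126403/(-349438 - 1*(-286458)) + P = 126403/(-349438 - 1*(-286458)) - 240645 = 126403/(-349438 + 286458) - 240645 = 126403/(-62980) - 240645 = 126403*(-1/62980) - 240645 = -126403/62980 - 240645 = -15155948503/62980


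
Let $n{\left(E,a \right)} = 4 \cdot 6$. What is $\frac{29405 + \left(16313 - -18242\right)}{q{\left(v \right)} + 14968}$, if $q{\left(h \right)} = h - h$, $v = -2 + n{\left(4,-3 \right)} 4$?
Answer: $\frac{7995}{1871} \approx 4.2731$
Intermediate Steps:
$n{\left(E,a \right)} = 24$
$v = 94$ ($v = -2 + 24 \cdot 4 = -2 + 96 = 94$)
$q{\left(h \right)} = 0$
$\frac{29405 + \left(16313 - -18242\right)}{q{\left(v \right)} + 14968} = \frac{29405 + \left(16313 - -18242\right)}{0 + 14968} = \frac{29405 + \left(16313 + 18242\right)}{14968} = \left(29405 + 34555\right) \frac{1}{14968} = 63960 \cdot \frac{1}{14968} = \frac{7995}{1871}$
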